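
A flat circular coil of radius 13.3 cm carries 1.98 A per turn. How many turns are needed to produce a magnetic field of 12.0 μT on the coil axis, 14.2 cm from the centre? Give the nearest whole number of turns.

N = 4

For an N-turn coil, B = Nμ₀IR²/[2(R²+z²)^(3/2)]. A single turn gives B₁ = 2.99×10⁻⁶ T with R = 0.133 m, z = 0.142 m.
N = B/B₁ = 1.20×10⁻⁵ / 2.99×10⁻⁶ = 4.02.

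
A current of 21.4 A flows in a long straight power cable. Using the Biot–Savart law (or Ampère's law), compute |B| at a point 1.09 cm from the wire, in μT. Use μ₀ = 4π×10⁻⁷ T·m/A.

B ≈ 393 μT

For an infinitely long straight wire, B = μ₀I/(2πd).
B = (4π×10⁻⁷ × 21.4) / (2π × 0.0109) = 3.93×10⁻⁴ T.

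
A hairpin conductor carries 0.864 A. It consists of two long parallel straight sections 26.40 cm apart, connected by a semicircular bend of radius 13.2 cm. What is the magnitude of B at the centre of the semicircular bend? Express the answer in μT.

The semicircular arc contributes B_arc = μ₀I·π/(4πR) = μ₀I/(4R) = 2.06×10⁻⁶ T.
Each semi-infinite lead is at perpendicular distance R = 0.132 m from the centre, with the perpendicular foot at its near end, so it contributes μ₀I/(4πR); both point the same way, together 1.31×10⁻⁶ T.
Arc and leads all point the same direction: B = 2.06×10⁻⁶ + 1.31×10⁻⁶ = 3.37×10⁻⁶ T.

B ≈ 3.37 μT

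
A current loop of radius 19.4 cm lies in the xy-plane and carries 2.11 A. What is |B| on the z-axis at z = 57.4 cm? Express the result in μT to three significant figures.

On the axis of a circular loop, B = μ₀IR² / [2(R²+z²)^(3/2)].
R² + z² = (0.194)² + (0.574)² = 0.3671 m², and (R²+z²)^(3/2) = 0.222 m³.
B = (4π×10⁻⁷ × 2.11 × 0.03764) / (2 × 0.222) = 2.24×10⁻⁷ T.

B ≈ 0.224 μT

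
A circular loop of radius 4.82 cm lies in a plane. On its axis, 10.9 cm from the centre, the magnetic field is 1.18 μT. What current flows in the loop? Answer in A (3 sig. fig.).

On the axis of a loop, B = μ₀IR²/[2(R²+z²)^(3/2)], so I = 2B(R²+z²)^(3/2)/(μ₀R²).
R² + z² = 0.002323 + 0.01188 = 0.0142 m²; raised to 3/2 gives 1.69×10⁻³ m³.
I = 2 × 1.18×10⁻⁶ × 1.69×10⁻³ / (1.26×10⁻⁶ × 0.002323) = 1.37 A.

I ≈ 1.37 A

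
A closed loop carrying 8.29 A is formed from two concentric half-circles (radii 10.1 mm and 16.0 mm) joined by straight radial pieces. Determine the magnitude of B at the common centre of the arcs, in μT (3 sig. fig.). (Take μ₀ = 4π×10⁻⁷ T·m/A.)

B ≈ 95.1 μT

The radial connectors point toward the centre, so dl × r̂ = 0 and they contribute nothing.
Each semicircle gives μ₀I/(4R): inner arc 2.58×10⁻⁴ T, outer arc 1.63×10⁻⁴ T.
The two arcs carry current in opposite angular senses, so their fields oppose: B = |2.58×10⁻⁴ − 1.63×10⁻⁴| = 9.51×10⁻⁵ T.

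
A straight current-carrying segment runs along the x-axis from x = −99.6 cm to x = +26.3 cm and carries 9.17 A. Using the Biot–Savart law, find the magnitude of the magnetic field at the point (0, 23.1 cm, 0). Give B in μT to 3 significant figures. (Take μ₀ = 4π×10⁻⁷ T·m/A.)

B ≈ 6.85 μT

For a finite straight segment, B = (μ₀I/4πd)(sinθ₁ + sinθ₂), where θ₁, θ₂ are the angles from the perpendicular to each end.
The perpendicular distance is d = 0.231 m; the end-offsets along the wire are a = 0.996 m and b = 0.263 m.
sinθ₁ = 0.996/√(0.996²+0.231²) = 0.9741; sinθ₂ = 0.263/√(0.263²+0.231²) = 0.7513.
B = (4π×10⁻⁷ × 9.17) / (4π × 0.231) × (0.9741 + 0.7513) = 6.85×10⁻⁶ T.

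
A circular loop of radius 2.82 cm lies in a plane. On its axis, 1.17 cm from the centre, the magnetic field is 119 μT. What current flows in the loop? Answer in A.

I ≈ 6.78 A

On the axis of a loop, B = μ₀IR²/[2(R²+z²)^(3/2)], so I = 2B(R²+z²)^(3/2)/(μ₀R²).
R² + z² = 0.0007952 + 0.0001369 = 0.0009321 m²; raised to 3/2 gives 2.85×10⁻⁵ m³.
I = 2 × 1.19×10⁻⁴ × 2.85×10⁻⁵ / (1.26×10⁻⁶ × 0.0007952) = 6.78 A.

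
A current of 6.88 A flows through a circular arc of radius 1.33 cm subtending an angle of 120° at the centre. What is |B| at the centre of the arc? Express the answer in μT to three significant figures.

The Biot–Savart field of a circular arc at its centre is B = μ₀Iφ/(4πR), with φ = 2.094 rad.
B = (4π×10⁻⁷ × 6.88 × 2.094) / (4π × 0.0133) = 1.08×10⁻⁴ T.

B ≈ 108 μT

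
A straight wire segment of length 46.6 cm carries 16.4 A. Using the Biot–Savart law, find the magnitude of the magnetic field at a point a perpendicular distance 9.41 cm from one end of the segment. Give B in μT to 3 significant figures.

B ≈ 17.1 μT

For a finite straight segment, B = (μ₀I/4πd)(sinθ₁ + sinθ₂), where θ₁, θ₂ are the angles from the perpendicular to each end.
The perpendicular foot is at one end, so the two end-offsets along the wire are 0 and L = 0.466 m.
sinθ₁ = 0/√(0²+0.0941²) = 0.0000; sinθ₂ = 0.466/√(0.466²+0.0941²) = 0.9802.
B = (4π×10⁻⁷ × 16.4) / (4π × 0.0941) × (0.0000 + 0.9802) = 1.71×10⁻⁵ T.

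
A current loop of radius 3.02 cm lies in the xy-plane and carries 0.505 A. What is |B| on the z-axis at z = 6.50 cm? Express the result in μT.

B ≈ 0.786 μT

On the axis of a circular loop, B = μ₀IR² / [2(R²+z²)^(3/2)].
R² + z² = (0.0302)² + (0.065)² = 0.005137 m², and (R²+z²)^(3/2) = 3.68×10⁻⁴ m³.
B = (4π×10⁻⁷ × 0.505 × 0.000912) / (2 × 3.68×10⁻⁴) = 7.86×10⁻⁷ T.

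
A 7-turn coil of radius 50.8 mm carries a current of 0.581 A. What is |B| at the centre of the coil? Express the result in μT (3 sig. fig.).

For an N-turn flat coil, B = Nμ₀I/(2R) with R = 0.0508 m.
B = 7 × 7.19×10⁻⁶ T = 5.03×10⁻⁵ T.

B ≈ 50.3 μT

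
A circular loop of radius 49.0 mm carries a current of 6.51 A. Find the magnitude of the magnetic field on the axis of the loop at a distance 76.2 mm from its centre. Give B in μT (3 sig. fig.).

On the axis of a circular loop, B = μ₀IR² / [2(R²+z²)^(3/2)].
R² + z² = (0.049)² + (0.0762)² = 0.008207 m², and (R²+z²)^(3/2) = 7.44×10⁻⁴ m³.
B = (4π×10⁻⁷ × 6.51 × 0.002401) / (2 × 7.44×10⁻⁴) = 1.32×10⁻⁵ T.

B ≈ 13.2 μT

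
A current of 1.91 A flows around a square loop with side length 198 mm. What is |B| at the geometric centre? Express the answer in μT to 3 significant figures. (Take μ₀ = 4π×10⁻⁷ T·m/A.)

B ≈ 10.9 μT

Each side is a finite straight segment at perpendicular distance d = a/(2 tan(π/4)) = 0.099 m from the centre, with end-angles ±π/4.
One side contributes B₁ = (μ₀I/4πd)·2 sin(π/4) = 2.73×10⁻⁶ T.
All 4 sides add in the same direction: B = 4 × 2.73×10⁻⁶ = 1.09×10⁻⁵ T.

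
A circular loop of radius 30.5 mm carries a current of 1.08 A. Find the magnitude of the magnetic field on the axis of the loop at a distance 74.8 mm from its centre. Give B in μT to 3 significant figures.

B ≈ 1.20 μT

On the axis of a circular loop, B = μ₀IR² / [2(R²+z²)^(3/2)].
R² + z² = (0.0305)² + (0.0748)² = 0.006525 m², and (R²+z²)^(3/2) = 5.27×10⁻⁴ m³.
B = (4π×10⁻⁷ × 1.08 × 0.0009302) / (2 × 5.27×10⁻⁴) = 1.20×10⁻⁶ T.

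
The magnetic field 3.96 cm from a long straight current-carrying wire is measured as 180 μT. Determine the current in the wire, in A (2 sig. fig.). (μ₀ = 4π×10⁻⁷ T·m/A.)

I ≈ 36 A

For a long straight wire B = μ₀I/(2πd), so I = 2πdB/μ₀.
I = 2π × 0.0396 × 1.80×10⁻⁴ / (4π×10⁻⁷) = 35.6 A.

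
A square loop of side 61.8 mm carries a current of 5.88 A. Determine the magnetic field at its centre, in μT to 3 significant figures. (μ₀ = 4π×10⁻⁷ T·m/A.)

B ≈ 108 μT

Each side is a finite straight segment at perpendicular distance d = a/(2 tan(π/4)) = 0.0309 m from the centre, with end-angles ±π/4.
One side contributes B₁ = (μ₀I/4πd)·2 sin(π/4) = 2.69×10⁻⁵ T.
All 4 sides add in the same direction: B = 4 × 2.69×10⁻⁵ = 1.08×10⁻⁴ T.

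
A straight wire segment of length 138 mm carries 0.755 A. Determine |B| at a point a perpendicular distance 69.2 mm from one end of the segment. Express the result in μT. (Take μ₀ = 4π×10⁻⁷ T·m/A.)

For a finite straight segment, B = (μ₀I/4πd)(sinθ₁ + sinθ₂), where θ₁, θ₂ are the angles from the perpendicular to each end.
The perpendicular foot is at one end, so the two end-offsets along the wire are 0 and L = 0.138 m.
sinθ₁ = 0/√(0²+0.0692²) = 0.0000; sinθ₂ = 0.138/√(0.138²+0.0692²) = 0.8939.
B = (4π×10⁻⁷ × 0.755) / (4π × 0.0692) × (0.0000 + 0.8939) = 9.75×10⁻⁷ T.

B ≈ 0.975 μT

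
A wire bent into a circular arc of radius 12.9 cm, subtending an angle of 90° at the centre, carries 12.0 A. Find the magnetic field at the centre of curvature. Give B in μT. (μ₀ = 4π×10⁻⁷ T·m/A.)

B ≈ 14.6 μT

The Biot–Savart field of a circular arc at its centre is B = μ₀Iφ/(4πR), with φ = 1.571 rad.
B = (4π×10⁻⁷ × 12.0 × 1.571) / (4π × 0.129) = 1.46×10⁻⁵ T.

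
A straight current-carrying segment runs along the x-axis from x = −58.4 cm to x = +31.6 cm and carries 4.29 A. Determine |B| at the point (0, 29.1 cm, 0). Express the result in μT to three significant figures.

B ≈ 2.40 μT

For a finite straight segment, B = (μ₀I/4πd)(sinθ₁ + sinθ₂), where θ₁, θ₂ are the angles from the perpendicular to each end.
The perpendicular distance is d = 0.291 m; the end-offsets along the wire are a = 0.584 m and b = 0.316 m.
sinθ₁ = 0.584/√(0.584²+0.291²) = 0.8950; sinθ₂ = 0.316/√(0.316²+0.291²) = 0.7356.
B = (4π×10⁻⁷ × 4.29) / (4π × 0.291) × (0.8950 + 0.7356) = 2.40×10⁻⁶ T.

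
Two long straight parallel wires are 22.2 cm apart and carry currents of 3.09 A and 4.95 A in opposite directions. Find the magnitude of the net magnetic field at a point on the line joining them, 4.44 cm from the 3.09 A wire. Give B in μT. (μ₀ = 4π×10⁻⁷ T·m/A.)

B ≈ 19.5 μT

Each long wire gives B = μ₀I/(2πd). Distances are d₁ = 0.0444 m and d₂ = 0.1776 m.
B₁ = 1.39×10⁻⁵ T, B₂ = 5.57×10⁻⁶ T.
Between antiparallel currents both contributions point the same way, so they add. B = B₁ + B₂ = 1.39×10⁻⁵ + 5.57×10⁻⁶ = 1.95×10⁻⁵ T.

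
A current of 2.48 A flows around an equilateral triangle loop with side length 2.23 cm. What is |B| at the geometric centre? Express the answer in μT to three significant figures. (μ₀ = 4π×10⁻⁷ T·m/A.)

Each side is a finite straight segment at perpendicular distance d = a/(2 tan(π/3)) = 0.006437 m from the centre, with end-angles ±π/3.
One side contributes B₁ = (μ₀I/4πd)·2 sin(π/3) = 6.67×10⁻⁵ T.
All 3 sides add in the same direction: B = 3 × 6.67×10⁻⁵ = 2.00×10⁻⁴ T.

B ≈ 200 μT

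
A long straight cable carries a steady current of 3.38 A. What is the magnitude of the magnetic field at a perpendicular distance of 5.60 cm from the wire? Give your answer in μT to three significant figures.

For an infinitely long straight wire, B = μ₀I/(2πd).
B = (4π×10⁻⁷ × 3.38) / (2π × 0.056) = 1.21×10⁻⁵ T.

B ≈ 12.1 μT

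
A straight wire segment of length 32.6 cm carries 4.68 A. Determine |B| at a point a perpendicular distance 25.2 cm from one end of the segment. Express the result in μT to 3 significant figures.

For a finite straight segment, B = (μ₀I/4πd)(sinθ₁ + sinθ₂), where θ₁, θ₂ are the angles from the perpendicular to each end.
The perpendicular foot is at one end, so the two end-offsets along the wire are 0 and L = 0.326 m.
sinθ₁ = 0/√(0²+0.252²) = 0.0000; sinθ₂ = 0.326/√(0.326²+0.252²) = 0.7912.
B = (4π×10⁻⁷ × 4.68) / (4π × 0.252) × (0.0000 + 0.7912) = 1.47×10⁻⁶ T.

B ≈ 1.47 μT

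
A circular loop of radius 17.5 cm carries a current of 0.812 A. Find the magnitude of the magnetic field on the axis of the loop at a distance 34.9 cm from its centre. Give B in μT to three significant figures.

B ≈ 0.263 μT

On the axis of a circular loop, B = μ₀IR² / [2(R²+z²)^(3/2)].
R² + z² = (0.175)² + (0.349)² = 0.1524 m², and (R²+z²)^(3/2) = 5.95×10⁻² m³.
B = (4π×10⁻⁷ × 0.812 × 0.03063) / (2 × 5.95×10⁻²) = 2.63×10⁻⁷ T.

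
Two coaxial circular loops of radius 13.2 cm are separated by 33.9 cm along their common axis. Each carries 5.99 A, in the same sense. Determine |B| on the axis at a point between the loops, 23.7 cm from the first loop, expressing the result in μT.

B ≈ 17.4 μT

Each loop contributes B = μ₀IR²/[2(R²+z²)^(3/2)] on the axis, with z measured from that loop.
Loop 1 (z = 0.237 m): B₁ = 3.28×10⁻⁶ T. Loop 2 (z = 0.102 m): B₂ = 1.41×10⁻⁵ T.
The fields add: B = B₁ + B₂ = 1.74×10⁻⁵ T.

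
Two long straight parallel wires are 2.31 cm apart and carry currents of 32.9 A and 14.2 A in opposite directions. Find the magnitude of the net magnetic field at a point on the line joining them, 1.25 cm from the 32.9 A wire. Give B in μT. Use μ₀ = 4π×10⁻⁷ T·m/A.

B ≈ 794 μT

Each long wire gives B = μ₀I/(2πd). Distances are d₁ = 0.0125 m and d₂ = 0.0106 m.
B₁ = 5.26×10⁻⁴ T, B₂ = 2.68×10⁻⁴ T.
Between antiparallel currents both contributions point the same way, so they add. B = B₁ + B₂ = 5.26×10⁻⁴ + 2.68×10⁻⁴ = 7.94×10⁻⁴ T.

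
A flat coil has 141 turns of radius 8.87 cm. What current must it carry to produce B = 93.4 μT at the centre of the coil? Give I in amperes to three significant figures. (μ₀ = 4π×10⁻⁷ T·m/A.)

I ≈ 0.0935 A

For an N-turn coil, B = Nμ₀I/(2R) with R = 0.0887 m, so I = 2RB/(Nμ₀) = 2 × 0.0887 × 9.34×10⁻⁵ / (141 × 4π×10⁻⁷) = 9.35×10⁻² A.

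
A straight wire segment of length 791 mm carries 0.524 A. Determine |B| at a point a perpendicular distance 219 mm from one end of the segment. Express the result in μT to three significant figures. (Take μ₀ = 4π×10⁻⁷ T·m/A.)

For a finite straight segment, B = (μ₀I/4πd)(sinθ₁ + sinθ₂), where θ₁, θ₂ are the angles from the perpendicular to each end.
The perpendicular foot is at one end, so the two end-offsets along the wire are 0 and L = 0.791 m.
sinθ₁ = 0/√(0²+0.219²) = 0.0000; sinθ₂ = 0.791/√(0.791²+0.219²) = 0.9637.
B = (4π×10⁻⁷ × 0.524) / (4π × 0.219) × (0.0000 + 0.9637) = 2.31×10⁻⁷ T.

B ≈ 0.231 μT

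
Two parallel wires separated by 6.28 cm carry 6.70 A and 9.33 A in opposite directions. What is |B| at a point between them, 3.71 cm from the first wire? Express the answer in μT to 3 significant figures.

Each long wire gives B = μ₀I/(2πd). Distances are d₁ = 0.0371 m and d₂ = 0.0257 m.
B₁ = 3.61×10⁻⁵ T, B₂ = 7.26×10⁻⁵ T.
Between antiparallel currents both contributions point the same way, so they add. B = B₁ + B₂ = 3.61×10⁻⁵ + 7.26×10⁻⁵ = 1.09×10⁻⁴ T.

B ≈ 109 μT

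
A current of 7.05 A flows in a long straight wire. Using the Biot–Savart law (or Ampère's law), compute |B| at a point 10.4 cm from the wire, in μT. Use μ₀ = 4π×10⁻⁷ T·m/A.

B ≈ 13.6 μT

For an infinitely long straight wire, B = μ₀I/(2πd).
B = (4π×10⁻⁷ × 7.05) / (2π × 0.104) = 1.36×10⁻⁵ T.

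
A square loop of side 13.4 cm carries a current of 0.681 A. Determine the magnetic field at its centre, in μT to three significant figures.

B ≈ 5.75 μT

Each side is a finite straight segment at perpendicular distance d = a/(2 tan(π/4)) = 0.067 m from the centre, with end-angles ±π/4.
One side contributes B₁ = (μ₀I/4πd)·2 sin(π/4) = 1.44×10⁻⁶ T.
All 4 sides add in the same direction: B = 4 × 1.44×10⁻⁶ = 5.75×10⁻⁶ T.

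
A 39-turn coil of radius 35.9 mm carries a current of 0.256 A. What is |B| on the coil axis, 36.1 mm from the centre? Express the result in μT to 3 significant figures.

For an N-turn flat coil, B = Nμ₀IR²/[2(R²+z²)^(3/2)] with R = 0.0359 m, z = 0.0361 m.
B = 39 × 1.57×10⁻⁶ T = 6.13×10⁻⁵ T.

B ≈ 61.3 μT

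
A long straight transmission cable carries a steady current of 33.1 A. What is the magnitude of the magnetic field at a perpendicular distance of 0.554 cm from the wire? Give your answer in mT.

For an infinitely long straight wire, B = μ₀I/(2πd).
B = (4π×10⁻⁷ × 33.1) / (2π × 0.00554) = 1.19×10⁻³ T.

B ≈ 1.19 mT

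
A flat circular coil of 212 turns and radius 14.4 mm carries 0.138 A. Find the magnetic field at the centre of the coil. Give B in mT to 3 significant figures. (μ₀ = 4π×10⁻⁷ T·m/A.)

For an N-turn flat coil, B = Nμ₀I/(2R) with R = 0.0144 m.
B = 212 × 6.02×10⁻⁶ T = 1.28×10⁻³ T.

B ≈ 1.28 mT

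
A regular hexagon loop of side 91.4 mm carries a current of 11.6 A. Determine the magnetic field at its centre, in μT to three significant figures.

Each side is a finite straight segment at perpendicular distance d = a/(2 tan(π/6)) = 0.07915 m from the centre, with end-angles ±π/6.
One side contributes B₁ = (μ₀I/4πd)·2 sin(π/6) = 1.47×10⁻⁵ T.
All 6 sides add in the same direction: B = 6 × 1.47×10⁻⁵ = 8.79×10⁻⁵ T.

B ≈ 87.9 μT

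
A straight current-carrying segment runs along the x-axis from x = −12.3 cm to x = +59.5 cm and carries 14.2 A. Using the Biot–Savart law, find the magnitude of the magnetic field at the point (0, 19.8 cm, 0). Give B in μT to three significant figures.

B ≈ 10.6 μT

For a finite straight segment, B = (μ₀I/4πd)(sinθ₁ + sinθ₂), where θ₁, θ₂ are the angles from the perpendicular to each end.
The perpendicular distance is d = 0.198 m; the end-offsets along the wire are a = 0.123 m and b = 0.595 m.
sinθ₁ = 0.123/√(0.123²+0.198²) = 0.5277; sinθ₂ = 0.595/√(0.595²+0.198²) = 0.9488.
B = (4π×10⁻⁷ × 14.2) / (4π × 0.198) × (0.5277 + 0.9488) = 1.06×10⁻⁵ T.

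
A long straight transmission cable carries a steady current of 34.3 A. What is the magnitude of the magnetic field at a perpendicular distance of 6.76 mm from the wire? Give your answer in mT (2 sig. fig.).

B ≈ 1.0 mT

For an infinitely long straight wire, B = μ₀I/(2πd).
B = (4π×10⁻⁷ × 34.3) / (2π × 0.00676) = 1.01×10⁻³ T.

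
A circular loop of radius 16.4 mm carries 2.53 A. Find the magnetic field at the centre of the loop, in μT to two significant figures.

B ≈ 97 μT

At the centre of a circular loop the Biot–Savart law gives B = μ₀I/(2R).
B = (4π×10⁻⁷ × 2.53) / (2 × 0.0164) = 9.69×10⁻⁵ T.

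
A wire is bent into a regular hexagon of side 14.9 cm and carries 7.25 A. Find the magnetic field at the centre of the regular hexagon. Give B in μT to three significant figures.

Each side is a finite straight segment at perpendicular distance d = a/(2 tan(π/6)) = 0.129 m from the centre, with end-angles ±π/6.
One side contributes B₁ = (μ₀I/4πd)·2 sin(π/6) = 5.62×10⁻⁶ T.
All 6 sides add in the same direction: B = 6 × 5.62×10⁻⁶ = 3.37×10⁻⁵ T.

B ≈ 33.7 μT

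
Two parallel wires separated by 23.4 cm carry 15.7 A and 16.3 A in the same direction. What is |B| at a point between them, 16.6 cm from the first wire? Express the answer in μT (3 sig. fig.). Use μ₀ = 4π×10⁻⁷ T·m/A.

Each long wire gives B = μ₀I/(2πd). Distances are d₁ = 0.166 m and d₂ = 0.068 m.
B₁ = 1.89×10⁻⁵ T, B₂ = 4.79×10⁻⁵ T.
Between parallel currents the two contributions point in opposite directions, so they subtract. B = |B₁ − B₂| = |1.89×10⁻⁵ − 4.79×10⁻⁵| = 2.90×10⁻⁵ T.

B ≈ 29.0 μT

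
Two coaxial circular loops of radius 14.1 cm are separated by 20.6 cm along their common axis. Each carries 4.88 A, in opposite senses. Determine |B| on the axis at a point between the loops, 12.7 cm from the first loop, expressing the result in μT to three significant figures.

Each loop contributes B = μ₀IR²/[2(R²+z²)^(3/2)] on the axis, with z measured from that loop.
Loop 1 (z = 0.127 m): B₁ = 8.92×10⁻⁶ T. Loop 2 (z = 0.079 m): B₂ = 1.44×10⁻⁵ T.
The fields oppose: B = |B₁ − B₂| = 5.52×10⁻⁶ T.

B ≈ 5.52 μT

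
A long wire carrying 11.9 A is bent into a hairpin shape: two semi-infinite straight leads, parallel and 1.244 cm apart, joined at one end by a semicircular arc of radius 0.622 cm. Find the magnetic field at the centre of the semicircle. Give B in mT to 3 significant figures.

B ≈ 0.984 mT

The semicircular arc contributes B_arc = μ₀I·π/(4πR) = μ₀I/(4R) = 6.01×10⁻⁴ T.
Each semi-infinite lead is at perpendicular distance R = 0.00622 m from the centre, with the perpendicular foot at its near end, so it contributes μ₀I/(4πR); both point the same way, together 3.83×10⁻⁴ T.
Arc and leads all point the same direction: B = 6.01×10⁻⁴ + 3.83×10⁻⁴ = 9.84×10⁻⁴ T.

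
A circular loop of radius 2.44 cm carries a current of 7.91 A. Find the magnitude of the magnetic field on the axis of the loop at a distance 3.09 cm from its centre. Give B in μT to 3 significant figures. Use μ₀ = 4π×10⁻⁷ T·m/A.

On the axis of a circular loop, B = μ₀IR² / [2(R²+z²)^(3/2)].
R² + z² = (0.0244)² + (0.0309)² = 0.00155 m², and (R²+z²)^(3/2) = 6.10×10⁻⁵ m³.
B = (4π×10⁻⁷ × 7.91 × 0.0005954) / (2 × 6.10×10⁻⁵) = 4.85×10⁻⁵ T.

B ≈ 48.5 μT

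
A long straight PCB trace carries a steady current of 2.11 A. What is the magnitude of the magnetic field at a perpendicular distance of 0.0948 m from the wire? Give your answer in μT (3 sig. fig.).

For an infinitely long straight wire, B = μ₀I/(2πd).
B = (4π×10⁻⁷ × 2.11) / (2π × 0.0948) = 4.45×10⁻⁶ T.

B ≈ 4.45 μT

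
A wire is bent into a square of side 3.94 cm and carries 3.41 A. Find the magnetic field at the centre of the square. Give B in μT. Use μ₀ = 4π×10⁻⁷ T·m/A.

B ≈ 97.9 μT

Each side is a finite straight segment at perpendicular distance d = a/(2 tan(π/4)) = 0.0197 m from the centre, with end-angles ±π/4.
One side contributes B₁ = (μ₀I/4πd)·2 sin(π/4) = 2.45×10⁻⁵ T.
All 4 sides add in the same direction: B = 4 × 2.45×10⁻⁵ = 9.79×10⁻⁵ T.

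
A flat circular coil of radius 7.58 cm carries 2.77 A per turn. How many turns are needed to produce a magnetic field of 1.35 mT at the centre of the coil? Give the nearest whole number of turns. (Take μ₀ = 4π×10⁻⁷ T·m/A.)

For an N-turn coil, B = Nμ₀I/(2R). A single turn gives B₁ = 2.30×10⁻⁵ T with R = 0.0758 m.
N = B/B₁ = 1.35×10⁻³ / 2.30×10⁻⁵ = 58.80.

N = 59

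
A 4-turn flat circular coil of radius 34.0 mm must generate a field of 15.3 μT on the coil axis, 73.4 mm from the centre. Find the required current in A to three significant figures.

For an N-turn coil, B = Nμ₀IR²/[2(R²+z²)^(3/2)] with R = 0.034 m, z = 0.0734 m, so I = 2B(R²+z²)^(3/2)/(Nμ₀R²) = 2 × 1.53×10⁻⁵ × 5.29×10⁻⁴ / (4 × 4π×10⁻⁷ × 0.001156) = 2.79 A.

I ≈ 2.79 A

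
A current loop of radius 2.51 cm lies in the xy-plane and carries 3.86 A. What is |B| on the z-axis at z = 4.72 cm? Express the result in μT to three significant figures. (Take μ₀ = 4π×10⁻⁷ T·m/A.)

B ≈ 10.0 μT

On the axis of a circular loop, B = μ₀IR² / [2(R²+z²)^(3/2)].
R² + z² = (0.0251)² + (0.0472)² = 0.002858 m², and (R²+z²)^(3/2) = 1.53×10⁻⁴ m³.
B = (4π×10⁻⁷ × 3.86 × 0.00063) / (2 × 1.53×10⁻⁴) = 1.00×10⁻⁵ T.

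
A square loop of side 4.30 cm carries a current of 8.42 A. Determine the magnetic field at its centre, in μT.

Each side is a finite straight segment at perpendicular distance d = a/(2 tan(π/4)) = 0.0215 m from the centre, with end-angles ±π/4.
One side contributes B₁ = (μ₀I/4πd)·2 sin(π/4) = 5.54×10⁻⁵ T.
All 4 sides add in the same direction: B = 4 × 5.54×10⁻⁵ = 2.22×10⁻⁴ T.

B ≈ 222 μT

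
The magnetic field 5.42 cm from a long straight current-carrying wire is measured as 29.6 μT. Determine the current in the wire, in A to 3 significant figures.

For a long straight wire B = μ₀I/(2πd), so I = 2πdB/μ₀.
I = 2π × 0.0542 × 2.96×10⁻⁵ / (4π×10⁻⁷) = 8.02 A.

I ≈ 8.02 A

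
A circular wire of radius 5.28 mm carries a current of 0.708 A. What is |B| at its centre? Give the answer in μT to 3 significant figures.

B ≈ 84.3 μT

At the centre of a circular loop the Biot–Savart law gives B = μ₀I/(2R).
B = (4π×10⁻⁷ × 0.708) / (2 × 0.00528) = 8.43×10⁻⁵ T.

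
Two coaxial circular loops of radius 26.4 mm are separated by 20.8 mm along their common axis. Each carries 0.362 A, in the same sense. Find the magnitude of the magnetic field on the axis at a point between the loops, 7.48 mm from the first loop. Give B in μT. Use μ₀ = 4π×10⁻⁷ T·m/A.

B ≈ 13.8 μT

Each loop contributes B = μ₀IR²/[2(R²+z²)^(3/2)] on the axis, with z measured from that loop.
Loop 1 (z = 0.00748 m): B₁ = 7.67×10⁻⁶ T. Loop 2 (z = 0.01332 m): B₂ = 6.13×10⁻⁶ T.
The fields add: B = B₁ + B₂ = 1.38×10⁻⁵ T.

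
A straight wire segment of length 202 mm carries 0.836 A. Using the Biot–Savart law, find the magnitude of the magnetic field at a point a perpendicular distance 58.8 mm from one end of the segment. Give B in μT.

For a finite straight segment, B = (μ₀I/4πd)(sinθ₁ + sinθ₂), where θ₁, θ₂ are the angles from the perpendicular to each end.
The perpendicular foot is at one end, so the two end-offsets along the wire are 0 and L = 0.202 m.
sinθ₁ = 0/√(0²+0.0588²) = 0.0000; sinθ₂ = 0.202/√(0.202²+0.0588²) = 0.9601.
B = (4π×10⁻⁷ × 0.836) / (4π × 0.0588) × (0.0000 + 0.9601) = 1.37×10⁻⁶ T.

B ≈ 1.37 μT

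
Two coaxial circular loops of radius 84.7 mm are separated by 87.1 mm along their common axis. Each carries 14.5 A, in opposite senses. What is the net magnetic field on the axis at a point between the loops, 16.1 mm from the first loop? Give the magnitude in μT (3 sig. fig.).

B ≈ 53.6 μT

Each loop contributes B = μ₀IR²/[2(R²+z²)^(3/2)] on the axis, with z measured from that loop.
Loop 1 (z = 0.0161 m): B₁ = 1.02×10⁻⁴ T. Loop 2 (z = 0.071 m): B₂ = 4.84×10⁻⁵ T.
The fields oppose: B = |B₁ − B₂| = 5.36×10⁻⁵ T.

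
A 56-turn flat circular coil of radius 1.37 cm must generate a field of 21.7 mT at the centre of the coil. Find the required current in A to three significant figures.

I ≈ 8.45 A

For an N-turn coil, B = Nμ₀I/(2R) with R = 0.0137 m, so I = 2RB/(Nμ₀) = 2 × 0.0137 × 2.17×10⁻² / (56 × 4π×10⁻⁷) = 8.45 A.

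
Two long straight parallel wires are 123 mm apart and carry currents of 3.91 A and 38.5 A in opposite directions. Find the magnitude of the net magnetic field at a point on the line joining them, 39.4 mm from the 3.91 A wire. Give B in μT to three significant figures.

B ≈ 112 μT

Each long wire gives B = μ₀I/(2πd). Distances are d₁ = 0.0394 m and d₂ = 0.0836 m.
B₁ = 1.98×10⁻⁵ T, B₂ = 9.21×10⁻⁵ T.
Between antiparallel currents both contributions point the same way, so they add. B = B₁ + B₂ = 1.98×10⁻⁵ + 9.21×10⁻⁵ = 1.12×10⁻⁴ T.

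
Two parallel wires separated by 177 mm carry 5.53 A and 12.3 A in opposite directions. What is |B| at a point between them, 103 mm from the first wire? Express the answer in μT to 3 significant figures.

Each long wire gives B = μ₀I/(2πd). Distances are d₁ = 0.103 m and d₂ = 0.074 m.
B₁ = 1.07×10⁻⁵ T, B₂ = 3.32×10⁻⁵ T.
Between antiparallel currents both contributions point the same way, so they add. B = B₁ + B₂ = 1.07×10⁻⁵ + 3.32×10⁻⁵ = 4.40×10⁻⁵ T.

B ≈ 44.0 μT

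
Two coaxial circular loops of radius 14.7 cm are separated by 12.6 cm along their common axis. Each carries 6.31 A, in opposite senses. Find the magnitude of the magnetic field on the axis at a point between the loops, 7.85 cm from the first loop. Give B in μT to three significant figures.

Each loop contributes B = μ₀IR²/[2(R²+z²)^(3/2)] on the axis, with z measured from that loop.
Loop 1 (z = 0.0785 m): B₁ = 1.85×10⁻⁵ T. Loop 2 (z = 0.0475 m): B₂ = 2.32×10⁻⁵ T.
The fields oppose: B = |B₁ − B₂| = 4.73×10⁻⁶ T.

B ≈ 4.73 μT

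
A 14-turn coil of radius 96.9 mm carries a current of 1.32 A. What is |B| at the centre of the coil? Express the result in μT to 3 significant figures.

B ≈ 120 μT

For an N-turn flat coil, B = Nμ₀I/(2R) with R = 0.0969 m.
B = 14 × 8.56×10⁻⁶ T = 1.20×10⁻⁴ T.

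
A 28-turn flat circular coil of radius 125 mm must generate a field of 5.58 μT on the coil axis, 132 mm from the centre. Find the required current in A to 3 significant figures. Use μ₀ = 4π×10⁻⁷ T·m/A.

For an N-turn coil, B = Nμ₀IR²/[2(R²+z²)^(3/2)] with R = 0.125 m, z = 0.132 m, so I = 2B(R²+z²)^(3/2)/(Nμ₀R²) = 2 × 5.58×10⁻⁶ × 6.01×10⁻³ / (28 × 4π×10⁻⁷ × 0.01562) = 0.122 A.

I ≈ 0.122 A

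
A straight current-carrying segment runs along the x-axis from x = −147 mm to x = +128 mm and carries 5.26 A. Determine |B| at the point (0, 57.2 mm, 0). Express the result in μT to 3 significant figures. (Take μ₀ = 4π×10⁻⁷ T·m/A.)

B ≈ 17.0 μT

For a finite straight segment, B = (μ₀I/4πd)(sinθ₁ + sinθ₂), where θ₁, θ₂ are the angles from the perpendicular to each end.
The perpendicular distance is d = 0.0572 m; the end-offsets along the wire are a = 0.147 m and b = 0.128 m.
sinθ₁ = 0.147/√(0.147²+0.0572²) = 0.9319; sinθ₂ = 0.128/√(0.128²+0.0572²) = 0.9130.
B = (4π×10⁻⁷ × 5.26) / (4π × 0.0572) × (0.9319 + 0.9130) = 1.70×10⁻⁵ T.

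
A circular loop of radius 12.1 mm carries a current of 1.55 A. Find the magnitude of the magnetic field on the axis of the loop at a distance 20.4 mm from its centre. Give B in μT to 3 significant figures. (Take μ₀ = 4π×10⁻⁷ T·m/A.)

On the axis of a circular loop, B = μ₀IR² / [2(R²+z²)^(3/2)].
R² + z² = (0.0121)² + (0.0204)² = 0.0005626 m², and (R²+z²)^(3/2) = 1.33×10⁻⁵ m³.
B = (4π×10⁻⁷ × 1.55 × 0.0001464) / (2 × 1.33×10⁻⁵) = 1.07×10⁻⁵ T.

B ≈ 10.7 μT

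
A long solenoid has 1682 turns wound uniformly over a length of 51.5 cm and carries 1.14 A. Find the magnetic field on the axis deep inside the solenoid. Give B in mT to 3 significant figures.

Inside a long solenoid, B = μ₀nI with n = 3266 turns/m.
B = 4π×10⁻⁷ × 3266 × 1.14 = 4.68×10⁻³ T.

B ≈ 4.68 mT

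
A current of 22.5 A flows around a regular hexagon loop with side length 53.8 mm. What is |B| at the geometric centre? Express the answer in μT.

B ≈ 290 μT

Each side is a finite straight segment at perpendicular distance d = a/(2 tan(π/6)) = 0.04659 m from the centre, with end-angles ±π/6.
One side contributes B₁ = (μ₀I/4πd)·2 sin(π/6) = 4.83×10⁻⁵ T.
All 6 sides add in the same direction: B = 6 × 4.83×10⁻⁵ = 2.90×10⁻⁴ T.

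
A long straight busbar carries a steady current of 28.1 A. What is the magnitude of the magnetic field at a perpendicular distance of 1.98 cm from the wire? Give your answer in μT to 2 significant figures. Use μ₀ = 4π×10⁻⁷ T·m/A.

For an infinitely long straight wire, B = μ₀I/(2πd).
B = (4π×10⁻⁷ × 28.1) / (2π × 0.0198) = 2.84×10⁻⁴ T.

B ≈ 280 μT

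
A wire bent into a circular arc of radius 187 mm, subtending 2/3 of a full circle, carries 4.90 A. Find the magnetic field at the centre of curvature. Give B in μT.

B ≈ 11.0 μT

The Biot–Savart field of a circular arc at its centre is B = μ₀Iφ/(4πR), with φ = 4.189 rad.
B = (4π×10⁻⁷ × 4.90 × 4.189) / (4π × 0.187) = 1.10×10⁻⁵ T.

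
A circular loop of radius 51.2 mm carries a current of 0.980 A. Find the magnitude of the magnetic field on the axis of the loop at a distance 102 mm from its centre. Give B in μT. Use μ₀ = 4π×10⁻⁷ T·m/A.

On the axis of a circular loop, B = μ₀IR² / [2(R²+z²)^(3/2)].
R² + z² = (0.0512)² + (0.102)² = 0.01303 m², and (R²+z²)^(3/2) = 1.49×10⁻³ m³.
B = (4π×10⁻⁷ × 0.980 × 0.002621) / (2 × 1.49×10⁻³) = 1.09×10⁻⁶ T.

B ≈ 1.09 μT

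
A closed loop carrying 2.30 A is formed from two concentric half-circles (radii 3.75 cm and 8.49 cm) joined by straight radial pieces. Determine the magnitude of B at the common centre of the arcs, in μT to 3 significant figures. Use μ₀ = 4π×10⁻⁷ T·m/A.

The radial connectors point toward the centre, so dl × r̂ = 0 and they contribute nothing.
Each semicircle gives μ₀I/(4R): inner arc 1.93×10⁻⁵ T, outer arc 8.51×10⁻⁶ T.
The two arcs carry current in opposite angular senses, so their fields oppose: B = |1.93×10⁻⁵ − 8.51×10⁻⁶| = 1.08×10⁻⁵ T.

B ≈ 10.8 μT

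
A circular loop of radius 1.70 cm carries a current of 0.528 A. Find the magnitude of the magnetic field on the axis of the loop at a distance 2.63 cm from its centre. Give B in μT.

B ≈ 3.12 μT

On the axis of a circular loop, B = μ₀IR² / [2(R²+z²)^(3/2)].
R² + z² = (0.017)² + (0.0263)² = 0.0009807 m², and (R²+z²)^(3/2) = 3.07×10⁻⁵ m³.
B = (4π×10⁻⁷ × 0.528 × 0.000289) / (2 × 3.07×10⁻⁵) = 3.12×10⁻⁶ T.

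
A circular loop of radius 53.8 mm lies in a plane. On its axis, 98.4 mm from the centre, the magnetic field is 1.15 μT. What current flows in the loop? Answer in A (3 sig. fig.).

On the axis of a loop, B = μ₀IR²/[2(R²+z²)^(3/2)], so I = 2B(R²+z²)^(3/2)/(μ₀R²).
R² + z² = 0.002894 + 0.009683 = 0.01258 m²; raised to 3/2 gives 1.41×10⁻³ m³.
I = 2 × 1.15×10⁻⁶ × 1.41×10⁻³ / (1.26×10⁻⁶ × 0.002894) = 0.892 A.

I ≈ 0.892 A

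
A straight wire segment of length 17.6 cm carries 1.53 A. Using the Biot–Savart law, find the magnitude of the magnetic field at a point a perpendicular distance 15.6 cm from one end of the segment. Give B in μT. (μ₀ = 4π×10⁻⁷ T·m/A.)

For a finite straight segment, B = (μ₀I/4πd)(sinθ₁ + sinθ₂), where θ₁, θ₂ are the angles from the perpendicular to each end.
The perpendicular foot is at one end, so the two end-offsets along the wire are 0 and L = 0.176 m.
sinθ₁ = 0/√(0²+0.156²) = 0.0000; sinθ₂ = 0.176/√(0.176²+0.156²) = 0.7483.
B = (4π×10⁻⁷ × 1.53) / (4π × 0.156) × (0.0000 + 0.7483) = 7.34×10⁻⁷ T.

B ≈ 0.734 μT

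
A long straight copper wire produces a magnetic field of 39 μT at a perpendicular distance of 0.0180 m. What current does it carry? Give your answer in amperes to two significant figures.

I ≈ 3.5 A

For a long straight wire B = μ₀I/(2πd), so I = 2πdB/μ₀.
I = 2π × 0.018 × 3.90×10⁻⁵ / (4π×10⁻⁷) = 3.51 A.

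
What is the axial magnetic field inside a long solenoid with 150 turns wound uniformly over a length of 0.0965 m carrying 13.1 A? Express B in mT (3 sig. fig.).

B ≈ 25.6 mT

Inside a long solenoid, B = μ₀nI with n = 1554 turns/m.
B = 4π×10⁻⁷ × 1554 × 13.1 = 2.56×10⁻² T.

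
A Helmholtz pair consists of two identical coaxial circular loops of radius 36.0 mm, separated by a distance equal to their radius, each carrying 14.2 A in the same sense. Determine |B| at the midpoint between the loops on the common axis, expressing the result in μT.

Each loop contributes B = μ₀IR²/[2(R²+z²)^(3/2)] on the axis, with z measured from that loop.
Loop 1 (z = 0.018 m): B₁ = 1.77×10⁻⁴ T. Loop 2 (z = 0.018 m): B₂ = 1.77×10⁻⁴ T.
The fields add: B = B₁ + B₂ = 3.55×10⁻⁴ T.

B ≈ 355 μT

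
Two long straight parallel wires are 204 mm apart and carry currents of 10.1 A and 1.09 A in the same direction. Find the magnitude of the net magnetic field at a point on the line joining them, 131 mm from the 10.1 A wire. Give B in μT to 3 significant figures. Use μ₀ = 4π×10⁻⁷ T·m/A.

Each long wire gives B = μ₀I/(2πd). Distances are d₁ = 0.131 m and d₂ = 0.073 m.
B₁ = 1.54×10⁻⁵ T, B₂ = 2.99×10⁻⁶ T.
Between parallel currents the two contributions point in opposite directions, so they subtract. B = |B₁ − B₂| = |1.54×10⁻⁵ − 2.99×10⁻⁶| = 1.24×10⁻⁵ T.

B ≈ 12.4 μT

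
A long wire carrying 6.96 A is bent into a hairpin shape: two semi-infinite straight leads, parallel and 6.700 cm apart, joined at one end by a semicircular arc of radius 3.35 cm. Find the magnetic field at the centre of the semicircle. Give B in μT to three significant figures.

B ≈ 107 μT

The semicircular arc contributes B_arc = μ₀I·π/(4πR) = μ₀I/(4R) = 6.53×10⁻⁵ T.
Each semi-infinite lead is at perpendicular distance R = 0.0335 m from the centre, with the perpendicular foot at its near end, so it contributes μ₀I/(4πR); both point the same way, together 4.16×10⁻⁵ T.
Arc and leads all point the same direction: B = 6.53×10⁻⁵ + 4.16×10⁻⁵ = 1.07×10⁻⁴ T.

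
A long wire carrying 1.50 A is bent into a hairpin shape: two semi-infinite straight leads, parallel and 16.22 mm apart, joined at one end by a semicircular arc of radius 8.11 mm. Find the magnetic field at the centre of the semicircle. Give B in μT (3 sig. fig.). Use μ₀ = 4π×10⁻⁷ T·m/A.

B ≈ 95.1 μT

The semicircular arc contributes B_arc = μ₀I·π/(4πR) = μ₀I/(4R) = 5.81×10⁻⁵ T.
Each semi-infinite lead is at perpendicular distance R = 0.00811 m from the centre, with the perpendicular foot at its near end, so it contributes μ₀I/(4πR); both point the same way, together 3.70×10⁻⁵ T.
Arc and leads all point the same direction: B = 5.81×10⁻⁵ + 3.70×10⁻⁵ = 9.51×10⁻⁵ T.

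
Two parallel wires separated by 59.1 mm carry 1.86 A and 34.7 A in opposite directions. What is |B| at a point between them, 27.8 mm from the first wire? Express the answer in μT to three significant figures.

Each long wire gives B = μ₀I/(2πd). Distances are d₁ = 0.0278 m and d₂ = 0.0313 m.
B₁ = 1.34×10⁻⁵ T, B₂ = 2.22×10⁻⁴ T.
Between antiparallel currents both contributions point the same way, so they add. B = B₁ + B₂ = 1.34×10⁻⁵ + 2.22×10⁻⁴ = 2.35×10⁻⁴ T.

B ≈ 235 μT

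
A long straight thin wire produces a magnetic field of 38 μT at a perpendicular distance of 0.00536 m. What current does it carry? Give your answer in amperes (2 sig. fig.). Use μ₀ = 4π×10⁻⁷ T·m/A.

I ≈ 1.0 A

For a long straight wire B = μ₀I/(2πd), so I = 2πdB/μ₀.
I = 2π × 0.00536 × 3.80×10⁻⁵ / (4π×10⁻⁷) = 1.02 A.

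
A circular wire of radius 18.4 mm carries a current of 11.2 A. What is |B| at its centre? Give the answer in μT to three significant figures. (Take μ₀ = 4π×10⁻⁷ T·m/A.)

At the centre of a circular loop the Biot–Savart law gives B = μ₀I/(2R).
B = (4π×10⁻⁷ × 11.2) / (2 × 0.0184) = 3.82×10⁻⁴ T.

B ≈ 382 μT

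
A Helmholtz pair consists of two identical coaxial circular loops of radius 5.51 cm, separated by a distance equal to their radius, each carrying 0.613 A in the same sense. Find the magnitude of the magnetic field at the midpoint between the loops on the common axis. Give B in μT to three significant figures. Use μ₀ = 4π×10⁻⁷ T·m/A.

Each loop contributes B = μ₀IR²/[2(R²+z²)^(3/2)] on the axis, with z measured from that loop.
Loop 1 (z = 0.02755 m): B₁ = 5.00×10⁻⁶ T. Loop 2 (z = 0.02755 m): B₂ = 5.00×10⁻⁶ T.
The fields add: B = B₁ + B₂ = 1.00×10⁻⁵ T.

B ≈ 10.0 μT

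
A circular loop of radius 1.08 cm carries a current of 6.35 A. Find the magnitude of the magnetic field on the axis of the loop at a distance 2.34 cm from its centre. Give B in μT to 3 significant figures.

On the axis of a circular loop, B = μ₀IR² / [2(R²+z²)^(3/2)].
R² + z² = (0.0108)² + (0.0234)² = 0.0006642 m², and (R²+z²)^(3/2) = 1.71×10⁻⁵ m³.
B = (4π×10⁻⁷ × 6.35 × 0.0001166) / (2 × 1.71×10⁻⁵) = 2.72×10⁻⁵ T.

B ≈ 27.2 μT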